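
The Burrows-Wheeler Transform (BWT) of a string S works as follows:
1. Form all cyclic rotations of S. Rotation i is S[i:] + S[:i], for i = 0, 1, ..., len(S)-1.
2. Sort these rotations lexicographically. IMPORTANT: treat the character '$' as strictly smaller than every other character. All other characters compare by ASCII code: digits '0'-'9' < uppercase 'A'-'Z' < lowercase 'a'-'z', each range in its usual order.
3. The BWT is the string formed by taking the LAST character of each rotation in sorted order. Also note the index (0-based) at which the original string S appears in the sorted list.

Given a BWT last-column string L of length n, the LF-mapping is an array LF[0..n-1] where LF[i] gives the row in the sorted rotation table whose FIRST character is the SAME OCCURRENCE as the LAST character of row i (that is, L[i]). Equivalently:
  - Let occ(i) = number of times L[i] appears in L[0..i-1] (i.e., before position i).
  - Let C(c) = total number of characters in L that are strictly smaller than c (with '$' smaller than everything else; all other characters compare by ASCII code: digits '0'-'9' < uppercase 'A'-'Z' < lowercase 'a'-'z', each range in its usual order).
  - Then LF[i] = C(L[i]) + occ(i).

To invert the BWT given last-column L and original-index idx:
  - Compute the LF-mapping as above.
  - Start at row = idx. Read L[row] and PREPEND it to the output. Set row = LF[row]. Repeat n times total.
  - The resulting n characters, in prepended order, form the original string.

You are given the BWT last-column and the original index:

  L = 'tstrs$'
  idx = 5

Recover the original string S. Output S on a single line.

Answer: tsrst$

Derivation:
LF mapping: 4 2 5 1 3 0
Walk LF starting at row 5, prepending L[row]:
  step 1: row=5, L[5]='$', prepend. Next row=LF[5]=0
  step 2: row=0, L[0]='t', prepend. Next row=LF[0]=4
  step 3: row=4, L[4]='s', prepend. Next row=LF[4]=3
  step 4: row=3, L[3]='r', prepend. Next row=LF[3]=1
  step 5: row=1, L[1]='s', prepend. Next row=LF[1]=2
  step 6: row=2, L[2]='t', prepend. Next row=LF[2]=5
Reversed output: tsrst$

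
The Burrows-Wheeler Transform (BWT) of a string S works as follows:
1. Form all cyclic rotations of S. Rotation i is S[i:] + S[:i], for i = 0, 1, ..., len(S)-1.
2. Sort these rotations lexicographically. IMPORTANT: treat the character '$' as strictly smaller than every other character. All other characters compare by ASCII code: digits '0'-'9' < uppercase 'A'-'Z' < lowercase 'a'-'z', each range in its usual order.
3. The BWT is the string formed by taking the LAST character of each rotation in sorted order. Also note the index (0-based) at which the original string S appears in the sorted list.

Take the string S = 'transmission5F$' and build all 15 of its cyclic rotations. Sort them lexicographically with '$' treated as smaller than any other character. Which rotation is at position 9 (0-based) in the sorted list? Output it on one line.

All 15 rotations (rotation i = S[i:]+S[:i]):
  rot[0] = transmission5F$
  rot[1] = ransmission5F$t
  rot[2] = ansmission5F$tr
  rot[3] = nsmission5F$tra
  rot[4] = smission5F$tran
  rot[5] = mission5F$trans
  rot[6] = ission5F$transm
  rot[7] = ssion5F$transmi
  rot[8] = sion5F$transmis
  rot[9] = ion5F$transmiss
  rot[10] = on5F$transmissi
  rot[11] = n5F$transmissio
  rot[12] = 5F$transmission
  rot[13] = F$transmission5
  rot[14] = $transmission5F
Sorted (with $ < everything):
  sorted[0] = $transmission5F
  sorted[1] = 5F$transmission
  sorted[2] = F$transmission5
  sorted[3] = ansmission5F$tr
  sorted[4] = ion5F$transmiss
  sorted[5] = ission5F$transm
  sorted[6] = mission5F$trans
  sorted[7] = n5F$transmissio
  sorted[8] = nsmission5F$tra
  sorted[9] = on5F$transmissi
  sorted[10] = ransmission5F$t
  sorted[11] = sion5F$transmis
  sorted[12] = smission5F$tran
  sorted[13] = ssion5F$transmi
  sorted[14] = transmission5F$
sorted[9] = on5F$transmissi

Answer: on5F$transmissi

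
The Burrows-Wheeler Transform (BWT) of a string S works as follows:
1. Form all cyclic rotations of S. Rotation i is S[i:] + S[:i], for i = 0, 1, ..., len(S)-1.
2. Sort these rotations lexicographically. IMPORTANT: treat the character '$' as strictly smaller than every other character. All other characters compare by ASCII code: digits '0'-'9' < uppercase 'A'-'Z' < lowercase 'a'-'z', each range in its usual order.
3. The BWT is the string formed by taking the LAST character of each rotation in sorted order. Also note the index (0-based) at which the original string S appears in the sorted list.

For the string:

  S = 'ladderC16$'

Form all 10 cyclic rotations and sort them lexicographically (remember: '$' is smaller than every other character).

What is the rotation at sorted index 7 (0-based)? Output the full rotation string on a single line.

Answer: erC16$ladd

Derivation:
All 10 rotations (rotation i = S[i:]+S[:i]):
  rot[0] = ladderC16$
  rot[1] = adderC16$l
  rot[2] = dderC16$la
  rot[3] = derC16$lad
  rot[4] = erC16$ladd
  rot[5] = rC16$ladde
  rot[6] = C16$ladder
  rot[7] = 16$ladderC
  rot[8] = 6$ladderC1
  rot[9] = $ladderC16
Sorted (with $ < everything):
  sorted[0] = $ladderC16
  sorted[1] = 16$ladderC
  sorted[2] = 6$ladderC1
  sorted[3] = C16$ladder
  sorted[4] = adderC16$l
  sorted[5] = dderC16$la
  sorted[6] = derC16$lad
  sorted[7] = erC16$ladd
  sorted[8] = ladderC16$
  sorted[9] = rC16$ladde
sorted[7] = erC16$ladd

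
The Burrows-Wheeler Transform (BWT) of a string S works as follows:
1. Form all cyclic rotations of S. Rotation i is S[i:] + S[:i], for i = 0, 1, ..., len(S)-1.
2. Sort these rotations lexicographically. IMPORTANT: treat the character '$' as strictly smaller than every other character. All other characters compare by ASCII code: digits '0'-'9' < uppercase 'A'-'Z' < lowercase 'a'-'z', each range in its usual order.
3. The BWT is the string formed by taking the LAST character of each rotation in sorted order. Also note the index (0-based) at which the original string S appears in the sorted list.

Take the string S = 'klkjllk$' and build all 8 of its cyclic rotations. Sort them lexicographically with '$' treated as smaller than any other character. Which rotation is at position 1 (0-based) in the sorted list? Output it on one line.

Answer: jllk$klk

Derivation:
All 8 rotations (rotation i = S[i:]+S[:i]):
  rot[0] = klkjllk$
  rot[1] = lkjllk$k
  rot[2] = kjllk$kl
  rot[3] = jllk$klk
  rot[4] = llk$klkj
  rot[5] = lk$klkjl
  rot[6] = k$klkjll
  rot[7] = $klkjllk
Sorted (with $ < everything):
  sorted[0] = $klkjllk
  sorted[1] = jllk$klk
  sorted[2] = k$klkjll
  sorted[3] = kjllk$kl
  sorted[4] = klkjllk$
  sorted[5] = lk$klkjl
  sorted[6] = lkjllk$k
  sorted[7] = llk$klkj
sorted[1] = jllk$klk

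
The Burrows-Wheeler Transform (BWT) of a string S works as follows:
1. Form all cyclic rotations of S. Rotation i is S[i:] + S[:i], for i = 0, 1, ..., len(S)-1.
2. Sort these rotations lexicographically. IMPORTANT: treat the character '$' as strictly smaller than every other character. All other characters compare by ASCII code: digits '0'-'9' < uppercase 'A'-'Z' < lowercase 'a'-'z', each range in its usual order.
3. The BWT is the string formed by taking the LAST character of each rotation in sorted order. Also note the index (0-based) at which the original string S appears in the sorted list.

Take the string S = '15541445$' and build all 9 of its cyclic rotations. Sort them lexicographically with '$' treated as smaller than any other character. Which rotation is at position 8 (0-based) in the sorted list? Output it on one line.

Answer: 5541445$1

Derivation:
All 9 rotations (rotation i = S[i:]+S[:i]):
  rot[0] = 15541445$
  rot[1] = 5541445$1
  rot[2] = 541445$15
  rot[3] = 41445$155
  rot[4] = 1445$1554
  rot[5] = 445$15541
  rot[6] = 45$155414
  rot[7] = 5$1554144
  rot[8] = $15541445
Sorted (with $ < everything):
  sorted[0] = $15541445
  sorted[1] = 1445$1554
  sorted[2] = 15541445$
  sorted[3] = 41445$155
  sorted[4] = 445$15541
  sorted[5] = 45$155414
  sorted[6] = 5$1554144
  sorted[7] = 541445$15
  sorted[8] = 5541445$1
sorted[8] = 5541445$1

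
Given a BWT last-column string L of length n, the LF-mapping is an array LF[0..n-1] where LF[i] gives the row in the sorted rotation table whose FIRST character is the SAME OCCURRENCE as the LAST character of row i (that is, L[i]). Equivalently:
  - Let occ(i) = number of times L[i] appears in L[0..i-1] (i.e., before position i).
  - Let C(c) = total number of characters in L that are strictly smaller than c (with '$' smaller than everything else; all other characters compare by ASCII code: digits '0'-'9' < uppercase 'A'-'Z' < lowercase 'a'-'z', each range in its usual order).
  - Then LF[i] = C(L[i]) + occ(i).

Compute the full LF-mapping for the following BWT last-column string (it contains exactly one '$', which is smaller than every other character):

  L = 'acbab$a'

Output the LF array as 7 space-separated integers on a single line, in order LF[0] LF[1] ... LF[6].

Answer: 1 6 4 2 5 0 3

Derivation:
Char counts: '$':1, 'a':3, 'b':2, 'c':1
C (first-col start): C('$')=0, C('a')=1, C('b')=4, C('c')=6
L[0]='a': occ=0, LF[0]=C('a')+0=1+0=1
L[1]='c': occ=0, LF[1]=C('c')+0=6+0=6
L[2]='b': occ=0, LF[2]=C('b')+0=4+0=4
L[3]='a': occ=1, LF[3]=C('a')+1=1+1=2
L[4]='b': occ=1, LF[4]=C('b')+1=4+1=5
L[5]='$': occ=0, LF[5]=C('$')+0=0+0=0
L[6]='a': occ=2, LF[6]=C('a')+2=1+2=3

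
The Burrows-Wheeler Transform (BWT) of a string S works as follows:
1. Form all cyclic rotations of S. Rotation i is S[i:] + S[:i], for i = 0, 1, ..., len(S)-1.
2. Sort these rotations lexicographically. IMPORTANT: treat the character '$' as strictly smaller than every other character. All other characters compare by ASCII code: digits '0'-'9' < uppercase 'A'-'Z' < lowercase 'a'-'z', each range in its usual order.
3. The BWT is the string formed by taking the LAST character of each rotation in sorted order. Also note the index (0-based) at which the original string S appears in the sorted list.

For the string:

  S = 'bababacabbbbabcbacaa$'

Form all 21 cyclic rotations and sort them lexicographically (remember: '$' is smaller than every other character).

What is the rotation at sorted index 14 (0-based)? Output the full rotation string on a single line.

All 21 rotations (rotation i = S[i:]+S[:i]):
  rot[0] = bababacabbbbabcbacaa$
  rot[1] = ababacabbbbabcbacaa$b
  rot[2] = babacabbbbabcbacaa$ba
  rot[3] = abacabbbbabcbacaa$bab
  rot[4] = bacabbbbabcbacaa$baba
  rot[5] = acabbbbabcbacaa$babab
  rot[6] = cabbbbabcbacaa$bababa
  rot[7] = abbbbabcbacaa$bababac
  rot[8] = bbbbabcbacaa$bababaca
  rot[9] = bbbabcbacaa$bababacab
  rot[10] = bbabcbacaa$bababacabb
  rot[11] = babcbacaa$bababacabbb
  rot[12] = abcbacaa$bababacabbbb
  rot[13] = bcbacaa$bababacabbbba
  rot[14] = cbacaa$bababacabbbbab
  rot[15] = bacaa$bababacabbbbabc
  rot[16] = acaa$bababacabbbbabcb
  rot[17] = caa$bababacabbbbabcba
  rot[18] = aa$bababacabbbbabcbac
  rot[19] = a$bababacabbbbabcbaca
  rot[20] = $bababacabbbbabcbacaa
Sorted (with $ < everything):
  sorted[0] = $bababacabbbbabcbacaa
  sorted[1] = a$bababacabbbbabcbaca
  sorted[2] = aa$bababacabbbbabcbac
  sorted[3] = ababacabbbbabcbacaa$b
  sorted[4] = abacabbbbabcbacaa$bab
  sorted[5] = abbbbabcbacaa$bababac
  sorted[6] = abcbacaa$bababacabbbb
  sorted[7] = acaa$bababacabbbbabcb
  sorted[8] = acabbbbabcbacaa$babab
  sorted[9] = bababacabbbbabcbacaa$
  sorted[10] = babacabbbbabcbacaa$ba
  sorted[11] = babcbacaa$bababacabbb
  sorted[12] = bacaa$bababacabbbbabc
  sorted[13] = bacabbbbabcbacaa$baba
  sorted[14] = bbabcbacaa$bababacabb
  sorted[15] = bbbabcbacaa$bababacab
  sorted[16] = bbbbabcbacaa$bababaca
  sorted[17] = bcbacaa$bababacabbbba
  sorted[18] = caa$bababacabbbbabcba
  sorted[19] = cabbbbabcbacaa$bababa
  sorted[20] = cbacaa$bababacabbbbab
sorted[14] = bbabcbacaa$bababacabb

Answer: bbabcbacaa$bababacabb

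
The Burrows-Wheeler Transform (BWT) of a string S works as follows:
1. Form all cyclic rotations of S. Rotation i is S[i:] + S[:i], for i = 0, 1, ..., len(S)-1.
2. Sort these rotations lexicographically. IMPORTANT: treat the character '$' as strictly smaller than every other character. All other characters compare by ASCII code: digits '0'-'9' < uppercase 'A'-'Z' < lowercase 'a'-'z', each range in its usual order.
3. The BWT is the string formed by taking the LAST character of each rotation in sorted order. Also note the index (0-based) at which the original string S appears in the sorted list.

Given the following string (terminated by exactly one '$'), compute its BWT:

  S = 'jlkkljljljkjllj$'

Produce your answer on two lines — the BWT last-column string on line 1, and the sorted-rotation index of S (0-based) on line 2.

All 16 rotations (rotation i = S[i:]+S[:i]):
  rot[0] = jlkkljljljkjllj$
  rot[1] = lkkljljljkjllj$j
  rot[2] = kkljljljkjllj$jl
  rot[3] = kljljljkjllj$jlk
  rot[4] = ljljljkjllj$jlkk
  rot[5] = jljljkjllj$jlkkl
  rot[6] = ljljkjllj$jlkklj
  rot[7] = jljkjllj$jlkkljl
  rot[8] = ljkjllj$jlkkljlj
  rot[9] = jkjllj$jlkkljljl
  rot[10] = kjllj$jlkkljljlj
  rot[11] = jllj$jlkkljljljk
  rot[12] = llj$jlkkljljljkj
  rot[13] = lj$jlkkljljljkjl
  rot[14] = j$jlkkljljljkjll
  rot[15] = $jlkkljljljkjllj
Sorted (with $ < everything):
  sorted[0] = $jlkkljljljkjllj  (last char: 'j')
  sorted[1] = j$jlkkljljljkjll  (last char: 'l')
  sorted[2] = jkjllj$jlkkljljl  (last char: 'l')
  sorted[3] = jljkjllj$jlkkljl  (last char: 'l')
  sorted[4] = jljljkjllj$jlkkl  (last char: 'l')
  sorted[5] = jlkkljljljkjllj$  (last char: '$')
  sorted[6] = jllj$jlkkljljljk  (last char: 'k')
  sorted[7] = kjllj$jlkkljljlj  (last char: 'j')
  sorted[8] = kkljljljkjllj$jl  (last char: 'l')
  sorted[9] = kljljljkjllj$jlk  (last char: 'k')
  sorted[10] = lj$jlkkljljljkjl  (last char: 'l')
  sorted[11] = ljkjllj$jlkkljlj  (last char: 'j')
  sorted[12] = ljljkjllj$jlkklj  (last char: 'j')
  sorted[13] = ljljljkjllj$jlkk  (last char: 'k')
  sorted[14] = lkkljljljkjllj$j  (last char: 'j')
  sorted[15] = llj$jlkkljljljkj  (last char: 'j')
Last column: jllll$kjlkljjkjj
Original string S is at sorted index 5

Answer: jllll$kjlkljjkjj
5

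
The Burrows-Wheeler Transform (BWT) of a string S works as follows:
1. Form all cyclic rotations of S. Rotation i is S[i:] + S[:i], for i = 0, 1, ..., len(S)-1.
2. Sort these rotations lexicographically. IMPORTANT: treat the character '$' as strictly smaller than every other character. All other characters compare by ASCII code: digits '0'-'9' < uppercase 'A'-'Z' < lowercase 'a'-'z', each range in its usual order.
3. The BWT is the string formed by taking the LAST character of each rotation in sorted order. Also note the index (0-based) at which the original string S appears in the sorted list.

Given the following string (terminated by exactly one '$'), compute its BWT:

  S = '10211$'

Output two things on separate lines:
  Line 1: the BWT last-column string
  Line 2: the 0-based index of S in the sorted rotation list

Answer: 111$20
3

Derivation:
All 6 rotations (rotation i = S[i:]+S[:i]):
  rot[0] = 10211$
  rot[1] = 0211$1
  rot[2] = 211$10
  rot[3] = 11$102
  rot[4] = 1$1021
  rot[5] = $10211
Sorted (with $ < everything):
  sorted[0] = $10211  (last char: '1')
  sorted[1] = 0211$1  (last char: '1')
  sorted[2] = 1$1021  (last char: '1')
  sorted[3] = 10211$  (last char: '$')
  sorted[4] = 11$102  (last char: '2')
  sorted[5] = 211$10  (last char: '0')
Last column: 111$20
Original string S is at sorted index 3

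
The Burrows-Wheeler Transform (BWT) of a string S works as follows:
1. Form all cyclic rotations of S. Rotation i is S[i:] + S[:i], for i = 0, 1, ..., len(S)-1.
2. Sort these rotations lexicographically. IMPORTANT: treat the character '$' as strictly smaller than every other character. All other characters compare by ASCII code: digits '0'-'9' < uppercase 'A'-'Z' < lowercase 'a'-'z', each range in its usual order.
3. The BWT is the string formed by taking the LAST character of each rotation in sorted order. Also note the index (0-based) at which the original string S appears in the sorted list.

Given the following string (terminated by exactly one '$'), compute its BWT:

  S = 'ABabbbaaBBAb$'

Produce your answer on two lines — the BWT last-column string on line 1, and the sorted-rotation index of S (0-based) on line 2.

All 13 rotations (rotation i = S[i:]+S[:i]):
  rot[0] = ABabbbaaBBAb$
  rot[1] = BabbbaaBBAb$A
  rot[2] = abbbaaBBAb$AB
  rot[3] = bbbaaBBAb$ABa
  rot[4] = bbaaBBAb$ABab
  rot[5] = baaBBAb$ABabb
  rot[6] = aaBBAb$ABabbb
  rot[7] = aBBAb$ABabbba
  rot[8] = BBAb$ABabbbaa
  rot[9] = BAb$ABabbbaaB
  rot[10] = Ab$ABabbbaaBB
  rot[11] = b$ABabbbaaBBA
  rot[12] = $ABabbbaaBBAb
Sorted (with $ < everything):
  sorted[0] = $ABabbbaaBBAb  (last char: 'b')
  sorted[1] = ABabbbaaBBAb$  (last char: '$')
  sorted[2] = Ab$ABabbbaaBB  (last char: 'B')
  sorted[3] = BAb$ABabbbaaB  (last char: 'B')
  sorted[4] = BBAb$ABabbbaa  (last char: 'a')
  sorted[5] = BabbbaaBBAb$A  (last char: 'A')
  sorted[6] = aBBAb$ABabbba  (last char: 'a')
  sorted[7] = aaBBAb$ABabbb  (last char: 'b')
  sorted[8] = abbbaaBBAb$AB  (last char: 'B')
  sorted[9] = b$ABabbbaaBBA  (last char: 'A')
  sorted[10] = baaBBAb$ABabb  (last char: 'b')
  sorted[11] = bbaaBBAb$ABab  (last char: 'b')
  sorted[12] = bbbaaBBAb$ABa  (last char: 'a')
Last column: b$BBaAabBAbba
Original string S is at sorted index 1

Answer: b$BBaAabBAbba
1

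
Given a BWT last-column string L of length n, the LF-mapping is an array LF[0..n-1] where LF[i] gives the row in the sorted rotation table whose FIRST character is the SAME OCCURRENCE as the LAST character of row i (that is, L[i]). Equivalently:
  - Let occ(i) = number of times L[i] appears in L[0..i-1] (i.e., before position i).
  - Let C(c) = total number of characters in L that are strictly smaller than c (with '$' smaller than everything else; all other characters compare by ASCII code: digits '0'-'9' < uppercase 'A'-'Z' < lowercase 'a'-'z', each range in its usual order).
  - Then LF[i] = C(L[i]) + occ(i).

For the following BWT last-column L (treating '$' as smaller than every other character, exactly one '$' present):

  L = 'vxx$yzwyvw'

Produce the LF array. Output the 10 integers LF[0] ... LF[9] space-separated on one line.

Answer: 1 5 6 0 7 9 3 8 2 4

Derivation:
Char counts: '$':1, 'v':2, 'w':2, 'x':2, 'y':2, 'z':1
C (first-col start): C('$')=0, C('v')=1, C('w')=3, C('x')=5, C('y')=7, C('z')=9
L[0]='v': occ=0, LF[0]=C('v')+0=1+0=1
L[1]='x': occ=0, LF[1]=C('x')+0=5+0=5
L[2]='x': occ=1, LF[2]=C('x')+1=5+1=6
L[3]='$': occ=0, LF[3]=C('$')+0=0+0=0
L[4]='y': occ=0, LF[4]=C('y')+0=7+0=7
L[5]='z': occ=0, LF[5]=C('z')+0=9+0=9
L[6]='w': occ=0, LF[6]=C('w')+0=3+0=3
L[7]='y': occ=1, LF[7]=C('y')+1=7+1=8
L[8]='v': occ=1, LF[8]=C('v')+1=1+1=2
L[9]='w': occ=1, LF[9]=C('w')+1=3+1=4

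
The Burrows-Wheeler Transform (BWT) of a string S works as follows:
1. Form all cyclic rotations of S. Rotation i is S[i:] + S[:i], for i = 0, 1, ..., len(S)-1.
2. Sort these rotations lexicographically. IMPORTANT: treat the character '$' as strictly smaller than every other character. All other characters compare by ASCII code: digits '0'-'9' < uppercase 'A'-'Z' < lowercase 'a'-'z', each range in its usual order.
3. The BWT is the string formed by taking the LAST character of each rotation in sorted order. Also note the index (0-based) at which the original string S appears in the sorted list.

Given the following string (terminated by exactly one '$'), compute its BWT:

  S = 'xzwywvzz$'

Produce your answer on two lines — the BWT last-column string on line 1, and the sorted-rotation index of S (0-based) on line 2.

All 9 rotations (rotation i = S[i:]+S[:i]):
  rot[0] = xzwywvzz$
  rot[1] = zwywvzz$x
  rot[2] = wywvzz$xz
  rot[3] = ywvzz$xzw
  rot[4] = wvzz$xzwy
  rot[5] = vzz$xzwyw
  rot[6] = zz$xzwywv
  rot[7] = z$xzwywvz
  rot[8] = $xzwywvzz
Sorted (with $ < everything):
  sorted[0] = $xzwywvzz  (last char: 'z')
  sorted[1] = vzz$xzwyw  (last char: 'w')
  sorted[2] = wvzz$xzwy  (last char: 'y')
  sorted[3] = wywvzz$xz  (last char: 'z')
  sorted[4] = xzwywvzz$  (last char: '$')
  sorted[5] = ywvzz$xzw  (last char: 'w')
  sorted[6] = z$xzwywvz  (last char: 'z')
  sorted[7] = zwywvzz$x  (last char: 'x')
  sorted[8] = zz$xzwywv  (last char: 'v')
Last column: zwyz$wzxv
Original string S is at sorted index 4

Answer: zwyz$wzxv
4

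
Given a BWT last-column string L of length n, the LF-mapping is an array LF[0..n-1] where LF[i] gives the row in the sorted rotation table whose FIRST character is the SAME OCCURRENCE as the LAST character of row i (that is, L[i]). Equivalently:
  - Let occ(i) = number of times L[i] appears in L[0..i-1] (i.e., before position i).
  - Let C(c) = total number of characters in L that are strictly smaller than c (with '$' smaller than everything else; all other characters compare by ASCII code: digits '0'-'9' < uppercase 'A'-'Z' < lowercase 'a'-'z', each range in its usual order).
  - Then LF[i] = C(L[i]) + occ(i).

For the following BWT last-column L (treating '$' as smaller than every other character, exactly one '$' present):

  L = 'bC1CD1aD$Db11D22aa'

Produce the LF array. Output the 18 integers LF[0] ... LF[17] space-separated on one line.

Answer: 16 7 1 8 9 2 13 10 0 11 17 3 4 12 5 6 14 15

Derivation:
Char counts: '$':1, '1':4, '2':2, 'C':2, 'D':4, 'a':3, 'b':2
C (first-col start): C('$')=0, C('1')=1, C('2')=5, C('C')=7, C('D')=9, C('a')=13, C('b')=16
L[0]='b': occ=0, LF[0]=C('b')+0=16+0=16
L[1]='C': occ=0, LF[1]=C('C')+0=7+0=7
L[2]='1': occ=0, LF[2]=C('1')+0=1+0=1
L[3]='C': occ=1, LF[3]=C('C')+1=7+1=8
L[4]='D': occ=0, LF[4]=C('D')+0=9+0=9
L[5]='1': occ=1, LF[5]=C('1')+1=1+1=2
L[6]='a': occ=0, LF[6]=C('a')+0=13+0=13
L[7]='D': occ=1, LF[7]=C('D')+1=9+1=10
L[8]='$': occ=0, LF[8]=C('$')+0=0+0=0
L[9]='D': occ=2, LF[9]=C('D')+2=9+2=11
L[10]='b': occ=1, LF[10]=C('b')+1=16+1=17
L[11]='1': occ=2, LF[11]=C('1')+2=1+2=3
L[12]='1': occ=3, LF[12]=C('1')+3=1+3=4
L[13]='D': occ=3, LF[13]=C('D')+3=9+3=12
L[14]='2': occ=0, LF[14]=C('2')+0=5+0=5
L[15]='2': occ=1, LF[15]=C('2')+1=5+1=6
L[16]='a': occ=1, LF[16]=C('a')+1=13+1=14
L[17]='a': occ=2, LF[17]=C('a')+2=13+2=15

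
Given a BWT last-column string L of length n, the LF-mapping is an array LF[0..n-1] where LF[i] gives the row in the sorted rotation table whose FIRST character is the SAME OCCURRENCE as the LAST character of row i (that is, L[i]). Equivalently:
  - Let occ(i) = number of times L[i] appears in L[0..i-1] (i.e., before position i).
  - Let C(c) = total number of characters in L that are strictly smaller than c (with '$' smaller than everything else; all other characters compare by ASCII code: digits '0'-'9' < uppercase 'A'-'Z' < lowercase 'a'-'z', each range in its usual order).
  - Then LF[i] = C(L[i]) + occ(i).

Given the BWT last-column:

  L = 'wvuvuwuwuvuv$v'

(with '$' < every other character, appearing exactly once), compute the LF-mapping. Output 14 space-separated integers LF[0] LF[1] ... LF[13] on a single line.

Answer: 11 6 1 7 2 12 3 13 4 8 5 9 0 10

Derivation:
Char counts: '$':1, 'u':5, 'v':5, 'w':3
C (first-col start): C('$')=0, C('u')=1, C('v')=6, C('w')=11
L[0]='w': occ=0, LF[0]=C('w')+0=11+0=11
L[1]='v': occ=0, LF[1]=C('v')+0=6+0=6
L[2]='u': occ=0, LF[2]=C('u')+0=1+0=1
L[3]='v': occ=1, LF[3]=C('v')+1=6+1=7
L[4]='u': occ=1, LF[4]=C('u')+1=1+1=2
L[5]='w': occ=1, LF[5]=C('w')+1=11+1=12
L[6]='u': occ=2, LF[6]=C('u')+2=1+2=3
L[7]='w': occ=2, LF[7]=C('w')+2=11+2=13
L[8]='u': occ=3, LF[8]=C('u')+3=1+3=4
L[9]='v': occ=2, LF[9]=C('v')+2=6+2=8
L[10]='u': occ=4, LF[10]=C('u')+4=1+4=5
L[11]='v': occ=3, LF[11]=C('v')+3=6+3=9
L[12]='$': occ=0, LF[12]=C('$')+0=0+0=0
L[13]='v': occ=4, LF[13]=C('v')+4=6+4=10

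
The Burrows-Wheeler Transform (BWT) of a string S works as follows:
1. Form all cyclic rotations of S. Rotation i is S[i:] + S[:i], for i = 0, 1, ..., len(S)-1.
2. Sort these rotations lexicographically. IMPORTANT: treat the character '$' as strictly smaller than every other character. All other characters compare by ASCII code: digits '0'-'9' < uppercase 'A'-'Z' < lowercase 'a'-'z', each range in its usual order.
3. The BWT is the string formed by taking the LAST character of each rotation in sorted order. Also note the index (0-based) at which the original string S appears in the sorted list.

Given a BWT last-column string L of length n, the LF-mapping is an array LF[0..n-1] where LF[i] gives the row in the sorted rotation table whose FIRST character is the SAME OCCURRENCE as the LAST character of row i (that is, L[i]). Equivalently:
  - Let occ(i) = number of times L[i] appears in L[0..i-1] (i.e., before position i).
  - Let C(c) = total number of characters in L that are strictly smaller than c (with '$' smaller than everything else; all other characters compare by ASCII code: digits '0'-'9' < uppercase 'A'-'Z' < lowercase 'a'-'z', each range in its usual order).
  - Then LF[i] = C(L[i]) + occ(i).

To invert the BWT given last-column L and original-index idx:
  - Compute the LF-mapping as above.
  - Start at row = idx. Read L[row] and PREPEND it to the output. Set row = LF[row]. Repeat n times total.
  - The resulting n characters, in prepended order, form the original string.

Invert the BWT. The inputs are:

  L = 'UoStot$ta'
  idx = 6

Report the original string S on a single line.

Answer: tattooSU$

Derivation:
LF mapping: 2 4 1 6 5 7 0 8 3
Walk LF starting at row 6, prepending L[row]:
  step 1: row=6, L[6]='$', prepend. Next row=LF[6]=0
  step 2: row=0, L[0]='U', prepend. Next row=LF[0]=2
  step 3: row=2, L[2]='S', prepend. Next row=LF[2]=1
  step 4: row=1, L[1]='o', prepend. Next row=LF[1]=4
  step 5: row=4, L[4]='o', prepend. Next row=LF[4]=5
  step 6: row=5, L[5]='t', prepend. Next row=LF[5]=7
  step 7: row=7, L[7]='t', prepend. Next row=LF[7]=8
  step 8: row=8, L[8]='a', prepend. Next row=LF[8]=3
  step 9: row=3, L[3]='t', prepend. Next row=LF[3]=6
Reversed output: tattooSU$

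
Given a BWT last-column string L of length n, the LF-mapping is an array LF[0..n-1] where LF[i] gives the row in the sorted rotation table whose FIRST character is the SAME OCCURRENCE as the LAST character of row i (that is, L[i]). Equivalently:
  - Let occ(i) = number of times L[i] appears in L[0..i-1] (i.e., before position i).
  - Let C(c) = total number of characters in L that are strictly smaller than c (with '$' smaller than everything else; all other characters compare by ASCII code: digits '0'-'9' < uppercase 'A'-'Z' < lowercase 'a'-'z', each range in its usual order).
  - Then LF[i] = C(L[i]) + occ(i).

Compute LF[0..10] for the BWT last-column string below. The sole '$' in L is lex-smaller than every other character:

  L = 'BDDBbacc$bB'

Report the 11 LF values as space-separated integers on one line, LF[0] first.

Answer: 1 4 5 2 7 6 9 10 0 8 3

Derivation:
Char counts: '$':1, 'B':3, 'D':2, 'a':1, 'b':2, 'c':2
C (first-col start): C('$')=0, C('B')=1, C('D')=4, C('a')=6, C('b')=7, C('c')=9
L[0]='B': occ=0, LF[0]=C('B')+0=1+0=1
L[1]='D': occ=0, LF[1]=C('D')+0=4+0=4
L[2]='D': occ=1, LF[2]=C('D')+1=4+1=5
L[3]='B': occ=1, LF[3]=C('B')+1=1+1=2
L[4]='b': occ=0, LF[4]=C('b')+0=7+0=7
L[5]='a': occ=0, LF[5]=C('a')+0=6+0=6
L[6]='c': occ=0, LF[6]=C('c')+0=9+0=9
L[7]='c': occ=1, LF[7]=C('c')+1=9+1=10
L[8]='$': occ=0, LF[8]=C('$')+0=0+0=0
L[9]='b': occ=1, LF[9]=C('b')+1=7+1=8
L[10]='B': occ=2, LF[10]=C('B')+2=1+2=3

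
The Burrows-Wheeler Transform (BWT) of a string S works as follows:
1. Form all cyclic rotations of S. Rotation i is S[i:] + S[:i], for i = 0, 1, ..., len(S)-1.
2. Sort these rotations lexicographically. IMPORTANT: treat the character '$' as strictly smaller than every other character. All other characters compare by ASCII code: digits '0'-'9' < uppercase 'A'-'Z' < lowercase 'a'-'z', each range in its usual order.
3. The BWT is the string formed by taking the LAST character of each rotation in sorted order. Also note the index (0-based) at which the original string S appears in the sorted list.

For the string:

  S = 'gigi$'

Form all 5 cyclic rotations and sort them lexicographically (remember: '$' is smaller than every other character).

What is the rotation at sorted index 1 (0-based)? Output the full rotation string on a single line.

Answer: gi$gi

Derivation:
All 5 rotations (rotation i = S[i:]+S[:i]):
  rot[0] = gigi$
  rot[1] = igi$g
  rot[2] = gi$gi
  rot[3] = i$gig
  rot[4] = $gigi
Sorted (with $ < everything):
  sorted[0] = $gigi
  sorted[1] = gi$gi
  sorted[2] = gigi$
  sorted[3] = i$gig
  sorted[4] = igi$g
sorted[1] = gi$gi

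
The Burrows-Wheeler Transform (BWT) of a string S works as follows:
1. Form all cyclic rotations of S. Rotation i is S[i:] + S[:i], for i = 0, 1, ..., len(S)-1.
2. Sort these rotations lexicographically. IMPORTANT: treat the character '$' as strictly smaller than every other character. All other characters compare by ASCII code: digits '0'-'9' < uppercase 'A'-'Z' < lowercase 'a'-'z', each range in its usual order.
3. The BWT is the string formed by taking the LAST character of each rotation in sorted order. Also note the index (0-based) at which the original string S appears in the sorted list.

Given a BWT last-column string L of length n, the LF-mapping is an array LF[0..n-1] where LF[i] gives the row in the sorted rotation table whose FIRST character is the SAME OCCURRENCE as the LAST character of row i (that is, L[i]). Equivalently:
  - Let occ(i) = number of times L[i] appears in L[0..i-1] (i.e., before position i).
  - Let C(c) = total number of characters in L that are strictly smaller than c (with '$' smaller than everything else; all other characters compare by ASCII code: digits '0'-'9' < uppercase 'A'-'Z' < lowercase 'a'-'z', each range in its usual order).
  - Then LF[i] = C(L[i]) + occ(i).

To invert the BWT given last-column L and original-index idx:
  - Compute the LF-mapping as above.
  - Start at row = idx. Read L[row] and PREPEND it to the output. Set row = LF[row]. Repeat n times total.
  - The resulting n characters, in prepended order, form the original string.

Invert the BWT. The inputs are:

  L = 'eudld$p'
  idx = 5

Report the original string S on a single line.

LF mapping: 3 6 1 4 2 0 5
Walk LF starting at row 5, prepending L[row]:
  step 1: row=5, L[5]='$', prepend. Next row=LF[5]=0
  step 2: row=0, L[0]='e', prepend. Next row=LF[0]=3
  step 3: row=3, L[3]='l', prepend. Next row=LF[3]=4
  step 4: row=4, L[4]='d', prepend. Next row=LF[4]=2
  step 5: row=2, L[2]='d', prepend. Next row=LF[2]=1
  step 6: row=1, L[1]='u', prepend. Next row=LF[1]=6
  step 7: row=6, L[6]='p', prepend. Next row=LF[6]=5
Reversed output: puddle$

Answer: puddle$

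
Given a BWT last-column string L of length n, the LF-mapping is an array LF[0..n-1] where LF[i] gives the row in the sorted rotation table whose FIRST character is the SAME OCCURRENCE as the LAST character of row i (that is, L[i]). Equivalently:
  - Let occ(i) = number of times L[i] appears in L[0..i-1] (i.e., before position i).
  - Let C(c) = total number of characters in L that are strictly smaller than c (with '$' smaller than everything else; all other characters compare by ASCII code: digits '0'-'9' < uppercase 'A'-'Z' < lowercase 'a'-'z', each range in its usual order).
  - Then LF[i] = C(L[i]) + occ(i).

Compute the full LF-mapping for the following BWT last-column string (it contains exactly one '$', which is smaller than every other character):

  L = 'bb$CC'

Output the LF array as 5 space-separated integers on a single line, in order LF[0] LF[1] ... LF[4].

Answer: 3 4 0 1 2

Derivation:
Char counts: '$':1, 'C':2, 'b':2
C (first-col start): C('$')=0, C('C')=1, C('b')=3
L[0]='b': occ=0, LF[0]=C('b')+0=3+0=3
L[1]='b': occ=1, LF[1]=C('b')+1=3+1=4
L[2]='$': occ=0, LF[2]=C('$')+0=0+0=0
L[3]='C': occ=0, LF[3]=C('C')+0=1+0=1
L[4]='C': occ=1, LF[4]=C('C')+1=1+1=2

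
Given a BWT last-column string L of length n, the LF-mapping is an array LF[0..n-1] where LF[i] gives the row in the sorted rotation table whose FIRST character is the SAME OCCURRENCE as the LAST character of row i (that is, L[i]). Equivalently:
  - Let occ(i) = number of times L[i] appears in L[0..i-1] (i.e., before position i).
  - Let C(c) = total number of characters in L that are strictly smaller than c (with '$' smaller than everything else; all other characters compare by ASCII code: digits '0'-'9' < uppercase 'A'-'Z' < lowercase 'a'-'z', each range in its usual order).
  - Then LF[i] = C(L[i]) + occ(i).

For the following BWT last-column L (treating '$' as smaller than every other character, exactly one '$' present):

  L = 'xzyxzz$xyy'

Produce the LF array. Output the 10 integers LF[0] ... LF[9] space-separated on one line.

Answer: 1 7 4 2 8 9 0 3 5 6

Derivation:
Char counts: '$':1, 'x':3, 'y':3, 'z':3
C (first-col start): C('$')=0, C('x')=1, C('y')=4, C('z')=7
L[0]='x': occ=0, LF[0]=C('x')+0=1+0=1
L[1]='z': occ=0, LF[1]=C('z')+0=7+0=7
L[2]='y': occ=0, LF[2]=C('y')+0=4+0=4
L[3]='x': occ=1, LF[3]=C('x')+1=1+1=2
L[4]='z': occ=1, LF[4]=C('z')+1=7+1=8
L[5]='z': occ=2, LF[5]=C('z')+2=7+2=9
L[6]='$': occ=0, LF[6]=C('$')+0=0+0=0
L[7]='x': occ=2, LF[7]=C('x')+2=1+2=3
L[8]='y': occ=1, LF[8]=C('y')+1=4+1=5
L[9]='y': occ=2, LF[9]=C('y')+2=4+2=6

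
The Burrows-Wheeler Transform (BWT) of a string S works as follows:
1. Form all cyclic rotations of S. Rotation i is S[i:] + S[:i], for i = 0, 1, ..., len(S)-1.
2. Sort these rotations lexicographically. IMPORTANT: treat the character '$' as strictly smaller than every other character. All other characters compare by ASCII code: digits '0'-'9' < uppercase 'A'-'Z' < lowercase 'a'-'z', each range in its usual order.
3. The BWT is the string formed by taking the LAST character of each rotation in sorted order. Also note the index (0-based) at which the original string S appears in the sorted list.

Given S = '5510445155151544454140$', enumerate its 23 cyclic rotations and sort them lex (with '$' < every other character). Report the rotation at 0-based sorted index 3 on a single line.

Answer: 10445155151544454140$55

Derivation:
All 23 rotations (rotation i = S[i:]+S[:i]):
  rot[0] = 5510445155151544454140$
  rot[1] = 510445155151544454140$5
  rot[2] = 10445155151544454140$55
  rot[3] = 0445155151544454140$551
  rot[4] = 445155151544454140$5510
  rot[5] = 45155151544454140$55104
  rot[6] = 5155151544454140$551044
  rot[7] = 155151544454140$5510445
  rot[8] = 55151544454140$55104451
  rot[9] = 5151544454140$551044515
  rot[10] = 151544454140$5510445155
  rot[11] = 51544454140$55104451551
  rot[12] = 1544454140$551044515515
  rot[13] = 544454140$5510445155151
  rot[14] = 44454140$55104451551515
  rot[15] = 4454140$551044515515154
  rot[16] = 454140$5510445155151544
  rot[17] = 54140$55104451551515444
  rot[18] = 4140$551044515515154445
  rot[19] = 140$5510445155151544454
  rot[20] = 40$55104451551515444541
  rot[21] = 0$551044515515154445414
  rot[22] = $5510445155151544454140
Sorted (with $ < everything):
  sorted[0] = $5510445155151544454140
  sorted[1] = 0$551044515515154445414
  sorted[2] = 0445155151544454140$551
  sorted[3] = 10445155151544454140$55
  sorted[4] = 140$5510445155151544454
  sorted[5] = 151544454140$5510445155
  sorted[6] = 1544454140$551044515515
  sorted[7] = 155151544454140$5510445
  sorted[8] = 40$55104451551515444541
  sorted[9] = 4140$551044515515154445
  sorted[10] = 44454140$55104451551515
  sorted[11] = 445155151544454140$5510
  sorted[12] = 4454140$551044515515154
  sorted[13] = 45155151544454140$55104
  sorted[14] = 454140$5510445155151544
  sorted[15] = 510445155151544454140$5
  sorted[16] = 5151544454140$551044515
  sorted[17] = 51544454140$55104451551
  sorted[18] = 5155151544454140$551044
  sorted[19] = 54140$55104451551515444
  sorted[20] = 544454140$5510445155151
  sorted[21] = 5510445155151544454140$
  sorted[22] = 55151544454140$55104451
sorted[3] = 10445155151544454140$55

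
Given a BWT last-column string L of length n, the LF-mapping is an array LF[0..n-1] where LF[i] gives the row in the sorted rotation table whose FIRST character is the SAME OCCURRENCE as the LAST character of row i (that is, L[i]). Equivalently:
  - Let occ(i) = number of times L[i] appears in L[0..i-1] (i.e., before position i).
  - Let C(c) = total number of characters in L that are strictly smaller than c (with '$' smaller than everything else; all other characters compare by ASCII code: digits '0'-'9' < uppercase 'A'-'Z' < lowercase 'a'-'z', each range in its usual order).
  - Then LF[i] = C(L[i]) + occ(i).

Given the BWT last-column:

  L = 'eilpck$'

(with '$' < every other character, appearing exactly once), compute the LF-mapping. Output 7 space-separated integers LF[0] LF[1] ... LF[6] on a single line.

Answer: 2 3 5 6 1 4 0

Derivation:
Char counts: '$':1, 'c':1, 'e':1, 'i':1, 'k':1, 'l':1, 'p':1
C (first-col start): C('$')=0, C('c')=1, C('e')=2, C('i')=3, C('k')=4, C('l')=5, C('p')=6
L[0]='e': occ=0, LF[0]=C('e')+0=2+0=2
L[1]='i': occ=0, LF[1]=C('i')+0=3+0=3
L[2]='l': occ=0, LF[2]=C('l')+0=5+0=5
L[3]='p': occ=0, LF[3]=C('p')+0=6+0=6
L[4]='c': occ=0, LF[4]=C('c')+0=1+0=1
L[5]='k': occ=0, LF[5]=C('k')+0=4+0=4
L[6]='$': occ=0, LF[6]=C('$')+0=0+0=0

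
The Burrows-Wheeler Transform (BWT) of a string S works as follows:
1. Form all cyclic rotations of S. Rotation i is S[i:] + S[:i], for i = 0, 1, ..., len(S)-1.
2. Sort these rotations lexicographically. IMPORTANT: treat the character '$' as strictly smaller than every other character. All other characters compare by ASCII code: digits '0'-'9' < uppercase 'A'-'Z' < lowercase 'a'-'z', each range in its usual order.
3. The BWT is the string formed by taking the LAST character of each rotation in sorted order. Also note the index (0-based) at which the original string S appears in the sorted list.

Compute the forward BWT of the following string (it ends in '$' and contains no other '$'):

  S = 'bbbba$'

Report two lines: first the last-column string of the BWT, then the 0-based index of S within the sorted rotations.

All 6 rotations (rotation i = S[i:]+S[:i]):
  rot[0] = bbbba$
  rot[1] = bbba$b
  rot[2] = bba$bb
  rot[3] = ba$bbb
  rot[4] = a$bbbb
  rot[5] = $bbbba
Sorted (with $ < everything):
  sorted[0] = $bbbba  (last char: 'a')
  sorted[1] = a$bbbb  (last char: 'b')
  sorted[2] = ba$bbb  (last char: 'b')
  sorted[3] = bba$bb  (last char: 'b')
  sorted[4] = bbba$b  (last char: 'b')
  sorted[5] = bbbba$  (last char: '$')
Last column: abbbb$
Original string S is at sorted index 5

Answer: abbbb$
5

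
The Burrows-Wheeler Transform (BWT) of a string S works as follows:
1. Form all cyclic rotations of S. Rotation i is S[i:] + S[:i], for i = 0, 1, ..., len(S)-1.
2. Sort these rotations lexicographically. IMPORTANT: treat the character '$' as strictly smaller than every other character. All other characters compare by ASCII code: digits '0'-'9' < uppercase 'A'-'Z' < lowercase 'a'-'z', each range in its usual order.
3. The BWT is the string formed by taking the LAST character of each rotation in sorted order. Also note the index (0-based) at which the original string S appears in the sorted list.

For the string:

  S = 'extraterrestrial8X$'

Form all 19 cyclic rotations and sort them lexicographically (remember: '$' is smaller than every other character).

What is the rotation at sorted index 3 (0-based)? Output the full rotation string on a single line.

All 19 rotations (rotation i = S[i:]+S[:i]):
  rot[0] = extraterrestrial8X$
  rot[1] = xtraterrestrial8X$e
  rot[2] = traterrestrial8X$ex
  rot[3] = raterrestrial8X$ext
  rot[4] = aterrestrial8X$extr
  rot[5] = terrestrial8X$extra
  rot[6] = errestrial8X$extrat
  rot[7] = rrestrial8X$extrate
  rot[8] = restrial8X$extrater
  rot[9] = estrial8X$extraterr
  rot[10] = strial8X$extraterre
  rot[11] = trial8X$extraterres
  rot[12] = rial8X$extraterrest
  rot[13] = ial8X$extraterrestr
  rot[14] = al8X$extraterrestri
  rot[15] = l8X$extraterrestria
  rot[16] = 8X$extraterrestrial
  rot[17] = X$extraterrestrial8
  rot[18] = $extraterrestrial8X
Sorted (with $ < everything):
  sorted[0] = $extraterrestrial8X
  sorted[1] = 8X$extraterrestrial
  sorted[2] = X$extraterrestrial8
  sorted[3] = al8X$extraterrestri
  sorted[4] = aterrestrial8X$extr
  sorted[5] = errestrial8X$extrat
  sorted[6] = estrial8X$extraterr
  sorted[7] = extraterrestrial8X$
  sorted[8] = ial8X$extraterrestr
  sorted[9] = l8X$extraterrestria
  sorted[10] = raterrestrial8X$ext
  sorted[11] = restrial8X$extrater
  sorted[12] = rial8X$extraterrest
  sorted[13] = rrestrial8X$extrate
  sorted[14] = strial8X$extraterre
  sorted[15] = terrestrial8X$extra
  sorted[16] = traterrestrial8X$ex
  sorted[17] = trial8X$extraterres
  sorted[18] = xtraterrestrial8X$e
sorted[3] = al8X$extraterrestri

Answer: al8X$extraterrestri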